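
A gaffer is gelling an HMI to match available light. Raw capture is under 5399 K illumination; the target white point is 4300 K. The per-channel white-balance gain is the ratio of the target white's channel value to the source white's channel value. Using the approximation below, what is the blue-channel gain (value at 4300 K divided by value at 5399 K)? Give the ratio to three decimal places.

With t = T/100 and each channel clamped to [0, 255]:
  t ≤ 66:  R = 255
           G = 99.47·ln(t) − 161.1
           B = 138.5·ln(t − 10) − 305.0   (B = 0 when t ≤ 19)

At 5399 K (t = 53.99):
  B = 138.5·ln(53.99 − 10) − 305.0 = 138.5·ln 43.99 − 305.0 = 138.5·3.7840 − 305.0 = 219.079.
At 4300 K (t = 43):
  B = 138.5·ln(43 − 10) − 305.0 = 138.5·ln 33 − 305.0 = 138.5·3.4965 − 305.0 = 179.266.
Gain = 179.266 / 219.079 = 0.8183 → 0.818.

0.818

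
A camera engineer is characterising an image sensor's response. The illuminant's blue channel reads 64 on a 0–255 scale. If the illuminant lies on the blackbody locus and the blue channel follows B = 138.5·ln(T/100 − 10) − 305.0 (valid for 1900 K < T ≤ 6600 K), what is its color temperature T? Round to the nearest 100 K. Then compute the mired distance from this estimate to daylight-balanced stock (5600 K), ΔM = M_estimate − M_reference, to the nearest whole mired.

+238 mireds

ln(t − 10) = (64 + 305.0) / 138.5 = 2.6643.
t − 10 = e^2.6643 = 14.357, so t = 24.357.
T = 100·t = 2436 K → 2400 K to the nearest 100 K.
M_estimate = 10⁶/2400 = 416.67; M_reference = 10⁶/5600 = 178.57.
ΔM = 416.67 − 178.57 = 238.10 → +238 mireds.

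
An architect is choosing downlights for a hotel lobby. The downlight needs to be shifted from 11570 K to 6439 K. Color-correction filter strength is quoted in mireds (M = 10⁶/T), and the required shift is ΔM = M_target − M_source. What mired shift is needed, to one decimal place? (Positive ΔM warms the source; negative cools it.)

M_source = 10⁶/11570 = 86.430; M_target = 10⁶/6439 = 155.304.
ΔM = 155.304 − 86.430 = 68.873 → +68.9 mireds, a warming shift.

+68.9 mireds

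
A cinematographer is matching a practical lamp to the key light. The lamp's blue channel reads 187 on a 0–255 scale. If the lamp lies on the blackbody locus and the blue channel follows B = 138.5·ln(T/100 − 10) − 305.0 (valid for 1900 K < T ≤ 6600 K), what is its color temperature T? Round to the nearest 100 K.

ln(t − 10) = (187 + 305.0) / 138.5 = 3.5523.
t − 10 = e^3.5523 = 34.895, so t = 44.895.
T = 100·t = 4490 K → 4500 K to the nearest 100 K.

4500 K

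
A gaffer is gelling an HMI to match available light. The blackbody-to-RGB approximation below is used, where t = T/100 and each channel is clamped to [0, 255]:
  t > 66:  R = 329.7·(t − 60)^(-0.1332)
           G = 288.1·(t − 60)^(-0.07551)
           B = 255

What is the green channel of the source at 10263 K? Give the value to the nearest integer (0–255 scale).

t = 10263/100 = 102.63; the t > 66 branch applies.
G = 288.1·(102.63 − 60)^(-0.07551) = 288.1·42.63^(-0.07551) = 288.1·0.75325 = 217.012.
Rounded: 217.

217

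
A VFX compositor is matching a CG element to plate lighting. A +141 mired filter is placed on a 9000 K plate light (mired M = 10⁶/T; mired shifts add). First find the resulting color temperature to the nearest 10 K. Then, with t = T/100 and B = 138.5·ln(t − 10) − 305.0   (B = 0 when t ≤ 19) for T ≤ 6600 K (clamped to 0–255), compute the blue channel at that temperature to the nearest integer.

165

M_in = 10⁶/9000 = 111.11; M_out = 111.11 + (+141) = 252.11.
T_out = 10⁶/252.11 = 3966.5 K → 3970 K; t = 39.7.
B = 138.5·ln(39.7 − 10) − 305.0 = 138.5·ln 29.7 − 305.0 = 138.5·3.3911 − 305.0 = 164.674.
Rounded: 165.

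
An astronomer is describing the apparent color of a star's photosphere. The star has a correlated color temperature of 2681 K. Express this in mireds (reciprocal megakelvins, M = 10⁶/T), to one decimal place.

M = 10⁶ / 2681 = 372.995 → 373.0 mireds.

373.0 mireds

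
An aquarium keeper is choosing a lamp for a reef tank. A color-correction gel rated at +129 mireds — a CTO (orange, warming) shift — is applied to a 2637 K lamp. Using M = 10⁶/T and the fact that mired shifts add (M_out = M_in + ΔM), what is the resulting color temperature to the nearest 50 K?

1950 K

M_in = 10⁶/2637 = 379.22 mireds.
M_out = 379.22 + (+129) = 508.22 mireds.
T_out = 10⁶/508.22 = 1967.7 K → 1950 K.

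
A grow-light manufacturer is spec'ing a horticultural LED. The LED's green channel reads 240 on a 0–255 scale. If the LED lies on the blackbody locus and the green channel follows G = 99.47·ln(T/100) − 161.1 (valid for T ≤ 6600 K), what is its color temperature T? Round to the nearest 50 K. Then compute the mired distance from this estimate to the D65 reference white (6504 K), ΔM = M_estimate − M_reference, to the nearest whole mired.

+23 mireds

ln t = (240 + 161.1) / 99.47 = 4.0324.
t = e^4.0324 = 56.394.
T = 100·t = 5639 K → 5650 K to the nearest 50 K.
M_estimate = 10⁶/5650 = 176.99; M_reference = 10⁶/6504 = 153.75.
ΔM = 176.99 − 153.75 = 23.24 → +23 mireds.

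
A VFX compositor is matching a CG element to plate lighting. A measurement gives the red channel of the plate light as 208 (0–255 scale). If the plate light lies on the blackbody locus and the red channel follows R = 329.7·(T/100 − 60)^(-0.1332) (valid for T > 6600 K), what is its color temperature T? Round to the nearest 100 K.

9200 K

(t − 60)^(-0.1332) = 208/329.7 = 0.63088.
t − 60 = 0.63088^(1/-0.1332) = 0.63088^(-7.508) = 31.763, so t = 91.763.
T = 100·t = 9176 K → 9200 K to the nearest 100 K.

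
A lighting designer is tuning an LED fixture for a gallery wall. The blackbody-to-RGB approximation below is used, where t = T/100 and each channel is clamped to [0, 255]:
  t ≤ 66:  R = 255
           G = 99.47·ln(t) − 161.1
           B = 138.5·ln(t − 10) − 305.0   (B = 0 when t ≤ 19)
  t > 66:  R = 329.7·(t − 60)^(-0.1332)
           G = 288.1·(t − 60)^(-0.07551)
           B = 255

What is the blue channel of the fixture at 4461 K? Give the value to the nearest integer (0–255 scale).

186

t = 4461/100 = 44.61; the t ≤ 66 branch applies.
B = 138.5·ln(44.61 − 10) − 305.0 = 138.5·ln 34.61 − 305.0 = 138.5·3.5441 − 305.0 = 185.864.
Rounded: 186.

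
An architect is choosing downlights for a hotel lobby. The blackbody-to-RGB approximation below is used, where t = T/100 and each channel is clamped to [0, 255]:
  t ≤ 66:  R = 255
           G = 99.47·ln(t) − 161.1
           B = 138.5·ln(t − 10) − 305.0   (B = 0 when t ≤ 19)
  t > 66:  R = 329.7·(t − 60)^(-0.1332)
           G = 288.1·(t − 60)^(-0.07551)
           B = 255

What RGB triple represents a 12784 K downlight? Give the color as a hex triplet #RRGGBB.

t = 12784/100 = 127.84; the t > 66 branch applies.
R = 329.7·(127.84 − 60)^(-0.1332) = 329.7·67.84^(-0.1332) = 329.7·0.57022 = 188.003.
G = 288.1·(127.84 − 60)^(-0.07551) = 288.1·67.84^(-0.07551) = 288.1·0.72728 = 209.531.
B = 255 by definition for t > 66.
Rounded: (188, 210, 255).
In hex: #BCD2FF.

#BCD2FF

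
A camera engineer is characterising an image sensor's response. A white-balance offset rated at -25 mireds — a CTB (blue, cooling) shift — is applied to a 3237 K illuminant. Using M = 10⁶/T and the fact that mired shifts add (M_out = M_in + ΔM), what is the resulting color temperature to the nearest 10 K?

3520 K

M_in = 10⁶/3237 = 308.93 mireds.
M_out = 308.93 + (-25) = 283.93 mireds.
T_out = 10⁶/283.93 = 3522.0 K → 3520 K.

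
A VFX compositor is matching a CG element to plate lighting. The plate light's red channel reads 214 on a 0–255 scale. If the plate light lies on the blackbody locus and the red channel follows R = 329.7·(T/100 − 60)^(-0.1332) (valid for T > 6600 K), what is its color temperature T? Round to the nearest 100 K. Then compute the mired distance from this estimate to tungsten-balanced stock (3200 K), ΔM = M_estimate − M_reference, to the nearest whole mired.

-196 mireds

(t − 60)^(-0.1332) = 214/329.7 = 0.64907.
t − 60 = 0.64907^(1/-0.1332) = 0.64907^(-7.508) = 25.657, so t = 85.657.
T = 100·t = 8566 K → 8600 K to the nearest 100 K.
M_estimate = 10⁶/8600 = 116.28; M_reference = 10⁶/3200 = 312.50.
ΔM = 116.28 − 312.50 = -196.22 → -196 mireds.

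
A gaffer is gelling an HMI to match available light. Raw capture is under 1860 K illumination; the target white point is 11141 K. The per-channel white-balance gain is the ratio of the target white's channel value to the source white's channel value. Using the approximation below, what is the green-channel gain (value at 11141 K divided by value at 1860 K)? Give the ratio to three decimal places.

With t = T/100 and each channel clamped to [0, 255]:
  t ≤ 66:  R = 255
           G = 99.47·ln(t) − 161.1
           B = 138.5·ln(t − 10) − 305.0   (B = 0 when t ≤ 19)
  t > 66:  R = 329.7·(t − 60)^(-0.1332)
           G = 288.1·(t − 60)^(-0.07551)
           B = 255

1.650

At 1860 K (t = 18.6):
  G = 99.47·ln 18.6 − 161.1 = 99.47·2.9232 − 161.1 = 129.667.
At 11141 K (t = 111.41):
  G = 288.1·(111.41 − 60)^(-0.07551) = 288.1·51.41^(-0.07551) = 288.1·0.74267 = 213.965.
Gain = 213.965 / 129.667 = 1.6501 → 1.650.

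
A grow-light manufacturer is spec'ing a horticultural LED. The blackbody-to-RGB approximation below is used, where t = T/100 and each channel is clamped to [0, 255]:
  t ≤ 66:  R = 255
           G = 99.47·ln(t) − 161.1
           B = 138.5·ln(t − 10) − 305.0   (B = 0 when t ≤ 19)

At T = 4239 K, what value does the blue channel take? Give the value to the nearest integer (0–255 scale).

t = 4239/100 = 42.39; the t ≤ 66 branch applies.
B = 138.5·ln(42.39 − 10) − 305.0 = 138.5·ln 32.39 − 305.0 = 138.5·3.4778 − 305.0 = 176.682.
Rounded: 177.

177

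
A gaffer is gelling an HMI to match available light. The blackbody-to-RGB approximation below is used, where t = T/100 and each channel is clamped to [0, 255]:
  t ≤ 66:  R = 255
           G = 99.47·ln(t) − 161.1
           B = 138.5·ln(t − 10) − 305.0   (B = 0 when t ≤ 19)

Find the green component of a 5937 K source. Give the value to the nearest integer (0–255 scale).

t = 5937/100 = 59.37; the t ≤ 66 branch applies.
G = 99.47·ln 59.37 − 161.1 = 99.47·4.0838 − 161.1 = 245.114.
Rounded: 245.

245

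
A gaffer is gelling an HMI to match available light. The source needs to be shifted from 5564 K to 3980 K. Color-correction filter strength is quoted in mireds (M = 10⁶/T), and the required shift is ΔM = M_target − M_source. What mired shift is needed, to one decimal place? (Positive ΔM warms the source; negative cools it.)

+71.5 mireds

M_source = 10⁶/5564 = 179.727; M_target = 10⁶/3980 = 251.256.
ΔM = 251.256 − 179.727 = 71.529 → +71.5 mireds, a warming shift.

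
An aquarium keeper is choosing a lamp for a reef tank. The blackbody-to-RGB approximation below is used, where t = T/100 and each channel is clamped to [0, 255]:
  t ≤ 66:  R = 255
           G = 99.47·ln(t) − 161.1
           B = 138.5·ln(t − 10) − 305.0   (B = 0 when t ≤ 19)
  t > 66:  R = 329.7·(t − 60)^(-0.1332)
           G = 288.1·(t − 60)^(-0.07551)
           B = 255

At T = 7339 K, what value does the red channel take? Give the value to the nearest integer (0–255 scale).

t = 7339/100 = 73.39; the t > 66 branch applies.
R = 329.7·(73.39 − 60)^(-0.1332) = 329.7·13.39^(-0.1332) = 329.7·0.70780 = 233.363.
Rounded: 233.

233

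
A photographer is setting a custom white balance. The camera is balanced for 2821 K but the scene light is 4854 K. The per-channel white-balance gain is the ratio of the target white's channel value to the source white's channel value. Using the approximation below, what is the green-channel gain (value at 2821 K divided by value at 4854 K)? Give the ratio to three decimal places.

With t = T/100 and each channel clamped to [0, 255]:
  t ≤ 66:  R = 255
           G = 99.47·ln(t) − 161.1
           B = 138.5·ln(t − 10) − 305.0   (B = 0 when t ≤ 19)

0.760

At 4854 K (t = 48.54):
  G = 99.47·ln 48.54 − 161.1 = 99.47·3.8824 − 161.1 = 225.081.
At 2821 K (t = 28.21):
  G = 99.47·ln 28.21 − 161.1 = 99.47·3.3397 − 161.1 = 171.098.
Gain = 171.098 / 225.081 = 0.7602 → 0.760.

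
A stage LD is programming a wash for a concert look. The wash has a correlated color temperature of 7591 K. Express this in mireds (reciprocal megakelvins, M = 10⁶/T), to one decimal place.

M = 10⁶ / 7591 = 131.735 → 131.7 mireds.

131.7 mireds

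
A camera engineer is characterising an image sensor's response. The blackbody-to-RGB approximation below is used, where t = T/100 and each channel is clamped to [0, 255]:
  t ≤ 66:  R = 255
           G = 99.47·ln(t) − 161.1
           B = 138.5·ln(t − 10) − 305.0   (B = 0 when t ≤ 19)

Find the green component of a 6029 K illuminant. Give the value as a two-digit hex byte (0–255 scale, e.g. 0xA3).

0xF7

t = 6029/100 = 60.29; the t ≤ 66 branch applies.
G = 99.47·ln 60.29 − 161.1 = 99.47·4.0992 − 161.1 = 246.644.
Rounded: 247; in hex, 0xF7.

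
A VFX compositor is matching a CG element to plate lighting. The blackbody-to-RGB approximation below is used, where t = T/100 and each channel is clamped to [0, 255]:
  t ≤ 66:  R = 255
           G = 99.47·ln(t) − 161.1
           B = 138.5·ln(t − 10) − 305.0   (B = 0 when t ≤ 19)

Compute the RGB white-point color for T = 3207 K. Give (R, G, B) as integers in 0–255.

t = 3207/100 = 32.07; the t ≤ 66 branch applies.
R = 255 by definition for t ≤ 66.
G = 99.47·ln 32.07 − 161.1 = 99.47·3.4679 − 161.1 = 183.854.
B = 138.5·ln(32.07 − 10) − 305.0 = 138.5·ln 22.07 − 305.0 = 138.5·3.0942 − 305.0 = 123.549.
Rounded: (255, 184, 124).

(255, 184, 124)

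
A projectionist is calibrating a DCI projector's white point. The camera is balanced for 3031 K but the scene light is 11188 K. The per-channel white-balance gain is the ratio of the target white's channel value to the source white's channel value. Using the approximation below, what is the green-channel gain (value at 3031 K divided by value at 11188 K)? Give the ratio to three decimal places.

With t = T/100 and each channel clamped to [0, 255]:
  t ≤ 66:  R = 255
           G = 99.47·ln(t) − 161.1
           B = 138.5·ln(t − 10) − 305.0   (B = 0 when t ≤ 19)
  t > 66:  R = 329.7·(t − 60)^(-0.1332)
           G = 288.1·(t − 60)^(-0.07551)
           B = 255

0.834

At 11188 K (t = 111.88):
  G = 288.1·(111.88 − 60)^(-0.07551) = 288.1·51.88^(-0.07551) = 288.1·0.74216 = 213.818.
At 3031 K (t = 30.31):
  G = 99.47·ln 30.31 − 161.1 = 99.47·3.4115 − 161.1 = 178.240.
Gain = 178.240 / 213.818 = 0.8336 → 0.834.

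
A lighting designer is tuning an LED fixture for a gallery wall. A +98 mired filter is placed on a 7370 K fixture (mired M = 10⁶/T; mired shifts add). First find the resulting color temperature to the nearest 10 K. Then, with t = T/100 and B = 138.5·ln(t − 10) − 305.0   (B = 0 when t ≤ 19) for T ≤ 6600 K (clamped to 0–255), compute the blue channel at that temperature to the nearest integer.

178

M_in = 10⁶/7370 = 135.69; M_out = 135.69 + (+98) = 233.69.
T_out = 10⁶/233.69 = 4279.3 K → 4280 K; t = 42.8.
B = 138.5·ln(42.8 − 10) − 305.0 = 138.5·ln 32.8 − 305.0 = 138.5·3.4904 − 305.0 = 178.424.
Rounded: 178.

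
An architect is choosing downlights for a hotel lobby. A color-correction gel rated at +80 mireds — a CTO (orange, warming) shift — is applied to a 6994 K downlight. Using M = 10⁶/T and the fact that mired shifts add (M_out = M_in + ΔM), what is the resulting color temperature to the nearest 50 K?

M_in = 10⁶/6994 = 142.98 mireds.
M_out = 142.98 + (+80) = 222.98 mireds.
T_out = 10⁶/222.98 = 4484.7 K → 4500 K.

4500 K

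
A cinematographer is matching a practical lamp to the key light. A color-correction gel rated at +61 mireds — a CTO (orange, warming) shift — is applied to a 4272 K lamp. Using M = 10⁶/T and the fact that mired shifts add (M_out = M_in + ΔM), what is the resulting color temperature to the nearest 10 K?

M_in = 10⁶/4272 = 234.08 mireds.
M_out = 234.08 + (+61) = 295.08 mireds.
T_out = 10⁶/295.08 = 3388.9 K → 3390 K.

3390 K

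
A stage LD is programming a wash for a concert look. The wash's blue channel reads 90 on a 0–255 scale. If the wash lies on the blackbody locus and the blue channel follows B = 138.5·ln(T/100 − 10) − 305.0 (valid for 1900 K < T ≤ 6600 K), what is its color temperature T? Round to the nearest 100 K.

ln(t − 10) = (90 + 305.0) / 138.5 = 2.8520.
t − 10 = e^2.8520 = 17.322, so t = 27.322.
T = 100·t = 2732 K → 2700 K to the nearest 100 K.

2700 K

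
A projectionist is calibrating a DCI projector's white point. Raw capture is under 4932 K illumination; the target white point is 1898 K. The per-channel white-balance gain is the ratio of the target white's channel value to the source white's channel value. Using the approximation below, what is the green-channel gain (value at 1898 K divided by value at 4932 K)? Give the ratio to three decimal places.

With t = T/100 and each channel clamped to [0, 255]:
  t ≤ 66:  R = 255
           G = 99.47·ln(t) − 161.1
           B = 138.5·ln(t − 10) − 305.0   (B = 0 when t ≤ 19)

At 4932 K (t = 49.32):
  G = 99.47·ln 49.32 − 161.1 = 99.47·3.8983 − 161.1 = 226.667.
At 1898 K (t = 18.98):
  G = 99.47·ln 18.98 − 161.1 = 99.47·2.9434 − 161.1 = 131.679.
Gain = 131.679 / 226.667 = 0.5809 → 0.581.

0.581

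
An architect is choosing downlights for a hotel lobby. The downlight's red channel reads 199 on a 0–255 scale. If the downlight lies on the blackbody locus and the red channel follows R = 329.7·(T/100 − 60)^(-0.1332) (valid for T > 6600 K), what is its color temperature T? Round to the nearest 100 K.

10400 K

(t − 60)^(-0.1332) = 199/329.7 = 0.60358.
t − 60 = 0.60358^(1/-0.1332) = 0.60358^(-7.508) = 44.273, so t = 104.273.
T = 100·t = 10427 K → 10400 K to the nearest 100 K.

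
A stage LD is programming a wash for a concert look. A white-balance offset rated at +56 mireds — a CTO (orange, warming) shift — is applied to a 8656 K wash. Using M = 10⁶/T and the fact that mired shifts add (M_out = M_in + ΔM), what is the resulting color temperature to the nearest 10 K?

5830 K

M_in = 10⁶/8656 = 115.53 mireds.
M_out = 115.53 + (+56) = 171.53 mireds.
T_out = 10⁶/171.53 = 5830.0 K → 5830 K.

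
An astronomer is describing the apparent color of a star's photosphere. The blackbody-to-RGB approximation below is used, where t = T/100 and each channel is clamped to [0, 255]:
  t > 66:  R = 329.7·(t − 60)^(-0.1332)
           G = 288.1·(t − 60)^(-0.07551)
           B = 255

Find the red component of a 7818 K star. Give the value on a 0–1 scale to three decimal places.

t = 7818/100 = 78.18; the t > 66 branch applies.
R = 329.7·(78.18 − 60)^(-0.1332) = 329.7·18.18^(-0.1332) = 329.7·0.67955 = 224.048.
On a 0–1 scale: 224.048/255 = 0.8786 → 0.879.

0.879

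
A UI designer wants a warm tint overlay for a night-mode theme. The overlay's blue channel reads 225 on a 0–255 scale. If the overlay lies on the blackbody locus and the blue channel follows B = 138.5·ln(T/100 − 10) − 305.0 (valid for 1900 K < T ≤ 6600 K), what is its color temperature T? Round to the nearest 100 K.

5600 K

ln(t − 10) = (225 + 305.0) / 138.5 = 3.8267.
t − 10 = e^3.8267 = 45.911, so t = 55.911.
T = 100·t = 5591 K → 5600 K to the nearest 100 K.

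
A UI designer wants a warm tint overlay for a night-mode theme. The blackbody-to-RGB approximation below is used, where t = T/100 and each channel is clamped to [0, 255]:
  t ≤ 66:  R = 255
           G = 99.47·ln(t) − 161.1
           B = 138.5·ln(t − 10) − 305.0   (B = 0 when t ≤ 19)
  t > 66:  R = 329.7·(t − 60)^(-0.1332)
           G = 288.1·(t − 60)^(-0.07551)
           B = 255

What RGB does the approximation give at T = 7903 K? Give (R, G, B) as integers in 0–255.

(223, 231, 255)

t = 7903/100 = 79.03; the t > 66 branch applies.
R = 329.7·(79.03 − 60)^(-0.1332) = 329.7·19.03^(-0.1332) = 329.7·0.67543 = 222.688.
G = 288.1·(79.03 − 60)^(-0.07551) = 288.1·19.03^(-0.07551) = 288.1·0.80055 = 230.639.
B = 255 by definition for t > 66.
Rounded: (223, 231, 255).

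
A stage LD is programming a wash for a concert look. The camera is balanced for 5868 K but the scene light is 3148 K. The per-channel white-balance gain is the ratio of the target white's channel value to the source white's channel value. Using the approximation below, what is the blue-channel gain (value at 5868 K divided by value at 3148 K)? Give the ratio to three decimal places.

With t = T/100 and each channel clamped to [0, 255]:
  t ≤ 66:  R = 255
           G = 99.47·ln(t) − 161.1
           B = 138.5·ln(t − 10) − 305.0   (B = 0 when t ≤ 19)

At 3148 K (t = 31.48):
  B = 138.5·ln(31.48 − 10) − 305.0 = 138.5·ln 21.48 − 305.0 = 138.5·3.0671 − 305.0 = 119.796.
At 5868 K (t = 58.68):
  B = 138.5·ln(58.68 − 10) − 305.0 = 138.5·ln 48.68 − 305.0 = 138.5·3.8853 − 305.0 = 233.110.
Gain = 233.110 / 119.796 = 1.9459 → 1.946.

1.946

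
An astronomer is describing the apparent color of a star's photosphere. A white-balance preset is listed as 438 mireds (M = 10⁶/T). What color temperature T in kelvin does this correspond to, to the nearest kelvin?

T = 10⁶ / 438 = 2283.11 K → 2283 K.

2283 K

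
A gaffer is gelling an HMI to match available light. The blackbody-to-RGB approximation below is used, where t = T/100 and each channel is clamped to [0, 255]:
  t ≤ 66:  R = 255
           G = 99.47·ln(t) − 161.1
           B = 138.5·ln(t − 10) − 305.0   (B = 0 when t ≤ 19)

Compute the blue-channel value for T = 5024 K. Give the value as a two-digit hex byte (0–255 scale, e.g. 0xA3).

0xCF

t = 5024/100 = 50.24; the t ≤ 66 branch applies.
B = 138.5·ln(50.24 − 10) − 305.0 = 138.5·ln 40.24 − 305.0 = 138.5·3.6949 − 305.0 = 206.738.
Rounded: 207; in hex, 0xCF.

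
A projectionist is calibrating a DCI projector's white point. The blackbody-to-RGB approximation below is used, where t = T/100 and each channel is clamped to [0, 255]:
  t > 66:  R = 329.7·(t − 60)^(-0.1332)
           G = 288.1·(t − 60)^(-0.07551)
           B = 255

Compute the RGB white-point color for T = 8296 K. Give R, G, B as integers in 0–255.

R=217, G=227, B=255

t = 8296/100 = 82.96; the t > 66 branch applies.
R = 329.7·(82.96 − 60)^(-0.1332) = 329.7·22.96^(-0.1332) = 329.7·0.65875 = 217.189.
G = 288.1·(82.96 − 60)^(-0.07551) = 288.1·22.96^(-0.07551) = 288.1·0.78928 = 227.393.
B = 255 by definition for t > 66.
Rounded: (217, 227, 255).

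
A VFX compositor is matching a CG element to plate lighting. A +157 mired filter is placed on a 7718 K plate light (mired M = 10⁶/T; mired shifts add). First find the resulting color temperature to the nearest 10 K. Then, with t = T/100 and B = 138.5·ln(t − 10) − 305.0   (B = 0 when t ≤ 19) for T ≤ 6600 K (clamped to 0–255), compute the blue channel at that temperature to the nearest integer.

140

M_in = 10⁶/7718 = 129.57; M_out = 129.57 + (+157) = 286.57.
T_out = 10⁶/286.57 = 3489.6 K → 3490 K; t = 34.9.
B = 138.5·ln(34.9 − 10) − 305.0 = 138.5·ln 24.9 − 305.0 = 138.5·3.2149 − 305.0 = 140.259.
Rounded: 140.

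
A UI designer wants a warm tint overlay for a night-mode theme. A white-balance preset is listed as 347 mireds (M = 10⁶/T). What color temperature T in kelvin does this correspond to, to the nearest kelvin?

2882 K

T = 10⁶ / 347 = 2881.84 K → 2882 K.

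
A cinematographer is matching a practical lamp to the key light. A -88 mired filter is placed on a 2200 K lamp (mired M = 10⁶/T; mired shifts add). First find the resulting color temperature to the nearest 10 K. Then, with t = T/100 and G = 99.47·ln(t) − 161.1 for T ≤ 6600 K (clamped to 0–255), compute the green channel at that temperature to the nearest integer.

168

M_in = 10⁶/2200 = 454.55; M_out = 454.55 + (-88) = 366.55.
T_out = 10⁶/366.55 = 2728.2 K → 2730 K; t = 27.3.
G = 99.47·ln 27.3 − 161.1 = 99.47·3.3069 − 161.1 = 167.836.
Rounded: 168.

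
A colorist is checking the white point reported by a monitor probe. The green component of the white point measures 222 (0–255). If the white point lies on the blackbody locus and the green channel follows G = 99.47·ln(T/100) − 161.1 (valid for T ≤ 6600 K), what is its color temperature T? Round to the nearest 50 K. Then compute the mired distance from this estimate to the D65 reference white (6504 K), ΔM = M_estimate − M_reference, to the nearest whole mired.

+59 mireds

ln t = (222 + 161.1) / 99.47 = 3.8514.
t = e^3.8514 = 47.059.
T = 100·t = 4706 K → 4700 K to the nearest 50 K.
M_estimate = 10⁶/4700 = 212.77; M_reference = 10⁶/6504 = 153.75.
ΔM = 212.77 − 153.75 = 59.01 → +59 mireds.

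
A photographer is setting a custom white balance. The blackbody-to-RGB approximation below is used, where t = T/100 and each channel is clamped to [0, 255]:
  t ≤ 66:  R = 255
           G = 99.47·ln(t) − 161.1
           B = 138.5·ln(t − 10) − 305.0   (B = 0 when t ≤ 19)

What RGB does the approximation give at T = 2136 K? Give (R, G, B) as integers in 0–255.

(255, 143, 32)

t = 2136/100 = 21.36; the t ≤ 66 branch applies.
R = 255 by definition for t ≤ 66.
G = 99.47·ln 21.36 − 161.1 = 99.47·3.0615 − 161.1 = 143.429.
B = 138.5·ln(21.36 − 10) − 305.0 = 138.5·ln 11.36 − 305.0 = 138.5·2.4301 − 305.0 = 31.569.
Rounded: (255, 143, 32).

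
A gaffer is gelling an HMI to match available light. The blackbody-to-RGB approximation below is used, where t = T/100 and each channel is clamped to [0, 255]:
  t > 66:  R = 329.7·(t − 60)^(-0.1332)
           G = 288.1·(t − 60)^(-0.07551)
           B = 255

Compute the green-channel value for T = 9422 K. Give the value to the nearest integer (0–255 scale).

221

t = 9422/100 = 94.22; the t > 66 branch applies.
G = 288.1·(94.22 − 60)^(-0.07551) = 288.1·34.22^(-0.07551) = 288.1·0.76585 = 220.643.
Rounded: 221.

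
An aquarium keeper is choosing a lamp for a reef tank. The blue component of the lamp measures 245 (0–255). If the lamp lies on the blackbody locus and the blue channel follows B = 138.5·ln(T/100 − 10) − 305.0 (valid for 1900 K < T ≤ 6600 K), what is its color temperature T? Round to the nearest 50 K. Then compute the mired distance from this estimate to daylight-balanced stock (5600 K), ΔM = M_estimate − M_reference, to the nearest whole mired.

ln(t − 10) = (245 + 305.0) / 138.5 = 3.9711.
t − 10 = e^3.9711 = 53.044, so t = 63.044.
T = 100·t = 6304 K → 6300 K to the nearest 50 K.
M_estimate = 10⁶/6300 = 158.73; M_reference = 10⁶/5600 = 178.57.
ΔM = 158.73 − 178.57 = -19.84 → -20 mireds.

-20 mireds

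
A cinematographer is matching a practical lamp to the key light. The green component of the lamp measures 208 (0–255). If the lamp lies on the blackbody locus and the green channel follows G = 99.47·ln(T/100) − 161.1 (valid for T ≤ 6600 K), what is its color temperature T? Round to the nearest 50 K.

ln t = (208 + 161.1) / 99.47 = 3.7107.
t = e^3.7107 = 40.881.
T = 100·t = 4088 K → 4100 K to the nearest 50 K.

4100 K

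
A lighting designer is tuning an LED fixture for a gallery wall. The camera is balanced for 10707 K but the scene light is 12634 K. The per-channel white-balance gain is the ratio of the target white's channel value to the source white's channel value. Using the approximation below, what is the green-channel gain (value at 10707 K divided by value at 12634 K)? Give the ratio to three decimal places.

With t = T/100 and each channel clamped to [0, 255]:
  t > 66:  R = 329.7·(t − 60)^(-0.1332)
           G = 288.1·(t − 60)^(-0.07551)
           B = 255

1.026

At 12634 K (t = 126.34):
  G = 288.1·(126.34 − 60)^(-0.07551) = 288.1·66.34^(-0.07551) = 288.1·0.72851 = 209.885.
At 10707 K (t = 107.07):
  G = 288.1·(107.07 − 60)^(-0.07551) = 288.1·47.07^(-0.07551) = 288.1·0.74764 = 215.394.
Gain = 215.394 / 209.885 = 1.0263 → 1.026.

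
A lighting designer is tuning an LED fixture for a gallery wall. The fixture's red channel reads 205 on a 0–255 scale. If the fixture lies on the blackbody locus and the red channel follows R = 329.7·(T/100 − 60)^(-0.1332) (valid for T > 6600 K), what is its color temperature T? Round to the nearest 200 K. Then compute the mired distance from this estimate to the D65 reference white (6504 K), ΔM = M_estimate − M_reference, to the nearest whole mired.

-50 mireds

(t − 60)^(-0.1332) = 205/329.7 = 0.62178.
t − 60 = 0.62178^(1/-0.1332) = 0.62178^(-7.508) = 35.423, so t = 95.423.
T = 100·t = 9542 K → 9600 K to the nearest 200 K.
M_estimate = 10⁶/9600 = 104.17; M_reference = 10⁶/6504 = 153.75.
ΔM = 104.17 − 153.75 = -49.58 → -50 mireds.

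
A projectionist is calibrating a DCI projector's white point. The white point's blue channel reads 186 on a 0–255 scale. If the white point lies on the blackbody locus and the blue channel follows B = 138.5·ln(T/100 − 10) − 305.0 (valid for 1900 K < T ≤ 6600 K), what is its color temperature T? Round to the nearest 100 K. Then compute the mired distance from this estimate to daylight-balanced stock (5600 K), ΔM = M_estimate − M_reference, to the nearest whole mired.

+44 mireds

ln(t − 10) = (186 + 305.0) / 138.5 = 3.5451.
t − 10 = e^3.5451 = 34.644, so t = 44.644.
T = 100·t = 4464 K → 4500 K to the nearest 100 K.
M_estimate = 10⁶/4500 = 222.22; M_reference = 10⁶/5600 = 178.57.
ΔM = 222.22 − 178.57 = 43.65 → +44 mireds.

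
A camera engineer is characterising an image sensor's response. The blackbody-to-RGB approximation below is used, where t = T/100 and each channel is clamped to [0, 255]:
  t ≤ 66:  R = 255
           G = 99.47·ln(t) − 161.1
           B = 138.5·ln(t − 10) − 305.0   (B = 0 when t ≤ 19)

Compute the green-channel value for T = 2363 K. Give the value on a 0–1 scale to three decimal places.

0.602

t = 2363/100 = 23.63; the t ≤ 66 branch applies.
G = 99.47·ln 23.63 − 161.1 = 99.47·3.1625 − 161.1 = 153.476.
On a 0–1 scale: 153.476/255 = 0.6019 → 0.602.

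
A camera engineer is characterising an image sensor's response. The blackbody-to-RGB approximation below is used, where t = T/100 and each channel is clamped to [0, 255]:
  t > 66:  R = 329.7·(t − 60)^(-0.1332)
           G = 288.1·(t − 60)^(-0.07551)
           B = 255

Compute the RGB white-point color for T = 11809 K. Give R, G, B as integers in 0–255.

t = 11809/100 = 118.09; the t > 66 branch applies.
R = 329.7·(118.09 − 60)^(-0.1332) = 329.7·58.09^(-0.1332) = 329.7·0.58213 = 191.929.
G = 288.1·(118.09 − 60)^(-0.07551) = 288.1·58.09^(-0.07551) = 288.1·0.73586 = 212.000.
B = 255 by definition for t > 66.
Rounded: (192, 212, 255).

R=192, G=212, B=255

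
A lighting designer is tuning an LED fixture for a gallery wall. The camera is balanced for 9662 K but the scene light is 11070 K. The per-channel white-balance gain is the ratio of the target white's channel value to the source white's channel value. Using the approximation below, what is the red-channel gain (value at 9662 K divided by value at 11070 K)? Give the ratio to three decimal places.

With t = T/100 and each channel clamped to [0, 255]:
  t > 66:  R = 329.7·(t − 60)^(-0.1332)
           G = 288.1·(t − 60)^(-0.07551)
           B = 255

At 11070 K (t = 110.7):
  R = 329.7·(110.7 − 60)^(-0.1332) = 329.7·50.7^(-0.1332) = 329.7·0.59278 = 195.439.
At 9662 K (t = 96.62):
  R = 329.7·(96.62 − 60)^(-0.1332) = 329.7·36.62^(-0.1332) = 329.7·0.61903 = 204.095.
Gain = 204.095 / 195.439 = 1.0443 → 1.044.

1.044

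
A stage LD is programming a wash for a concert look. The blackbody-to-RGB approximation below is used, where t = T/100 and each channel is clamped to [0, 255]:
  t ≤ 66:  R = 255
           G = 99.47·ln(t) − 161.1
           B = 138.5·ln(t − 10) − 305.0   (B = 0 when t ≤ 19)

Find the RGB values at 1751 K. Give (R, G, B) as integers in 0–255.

t = 1751/100 = 17.51; the t ≤ 66 branch applies.
R = 255 by definition for t ≤ 66.
G = 99.47·ln 17.51 − 161.1 = 99.47·2.8628 − 161.1 = 123.660.
t = 17.51 ≤ 19, so B = 0.
Rounded: (255, 124, 0).

(255, 124, 0)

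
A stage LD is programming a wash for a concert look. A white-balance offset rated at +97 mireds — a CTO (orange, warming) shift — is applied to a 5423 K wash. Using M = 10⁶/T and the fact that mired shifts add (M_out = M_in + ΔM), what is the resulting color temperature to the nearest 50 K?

3550 K

M_in = 10⁶/5423 = 184.40 mireds.
M_out = 184.40 + (+97) = 281.40 mireds.
T_out = 10⁶/281.40 = 3553.7 K → 3550 K.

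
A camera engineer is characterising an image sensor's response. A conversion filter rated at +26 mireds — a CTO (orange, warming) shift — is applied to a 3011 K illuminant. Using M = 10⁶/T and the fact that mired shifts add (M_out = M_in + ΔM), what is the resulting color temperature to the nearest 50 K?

M_in = 10⁶/3011 = 332.12 mireds.
M_out = 332.12 + (+26) = 358.12 mireds.
T_out = 10⁶/358.12 = 2792.4 K → 2800 K.

2800 K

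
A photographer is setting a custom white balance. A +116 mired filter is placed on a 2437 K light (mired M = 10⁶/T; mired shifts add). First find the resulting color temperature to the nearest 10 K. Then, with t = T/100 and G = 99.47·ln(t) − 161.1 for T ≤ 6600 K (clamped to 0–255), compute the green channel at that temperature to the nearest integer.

132

M_in = 10⁶/2437 = 410.34; M_out = 410.34 + (+116) = 526.34.
T_out = 10⁶/526.34 = 1899.9 K → 1900 K; t = 19.
G = 99.47·ln 19 − 161.1 = 99.47·2.9444 − 161.1 = 131.783.
Rounded: 132.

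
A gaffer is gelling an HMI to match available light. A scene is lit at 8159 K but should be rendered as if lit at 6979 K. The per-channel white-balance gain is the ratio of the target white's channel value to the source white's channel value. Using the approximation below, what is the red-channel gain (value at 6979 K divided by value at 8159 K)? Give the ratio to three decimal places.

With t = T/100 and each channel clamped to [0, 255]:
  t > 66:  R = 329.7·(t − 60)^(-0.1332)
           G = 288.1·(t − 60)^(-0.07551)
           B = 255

At 8159 K (t = 81.59):
  R = 329.7·(81.59 − 60)^(-0.1332) = 329.7·21.59^(-0.1332) = 329.7·0.66417 = 218.976.
At 6979 K (t = 69.79):
  R = 329.7·(69.79 − 60)^(-0.1332) = 329.7·9.79^(-0.1332) = 329.7·0.73795 = 243.303.
Gain = 243.303 / 218.976 = 1.1111 → 1.111.

1.111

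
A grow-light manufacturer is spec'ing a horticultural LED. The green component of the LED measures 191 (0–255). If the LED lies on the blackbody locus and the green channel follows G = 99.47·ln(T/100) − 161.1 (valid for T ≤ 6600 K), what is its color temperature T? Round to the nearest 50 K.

ln t = (191 + 161.1) / 99.47 = 3.5398.
t = e^3.5398 = 34.459.
T = 100·t = 3446 K → 3450 K to the nearest 50 K.

3450 K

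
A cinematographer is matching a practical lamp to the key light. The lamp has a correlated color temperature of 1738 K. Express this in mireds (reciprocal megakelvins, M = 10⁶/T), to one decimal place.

M = 10⁶ / 1738 = 575.374 → 575.4 mireds.

575.4 mireds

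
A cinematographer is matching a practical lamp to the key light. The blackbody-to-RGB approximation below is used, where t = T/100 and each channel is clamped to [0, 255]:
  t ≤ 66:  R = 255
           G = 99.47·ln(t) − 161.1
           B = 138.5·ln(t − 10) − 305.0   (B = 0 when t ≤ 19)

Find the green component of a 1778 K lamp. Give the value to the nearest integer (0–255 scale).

t = 1778/100 = 17.78; the t ≤ 66 branch applies.
G = 99.47·ln 17.78 − 161.1 = 99.47·2.8781 − 161.1 = 125.182.
Rounded: 125.

125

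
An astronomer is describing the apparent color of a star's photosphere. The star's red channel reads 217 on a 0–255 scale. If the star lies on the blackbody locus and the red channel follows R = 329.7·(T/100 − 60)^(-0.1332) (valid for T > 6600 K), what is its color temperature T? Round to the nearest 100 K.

8300 K

(t − 60)^(-0.1332) = 217/329.7 = 0.65817.
t − 60 = 0.65817^(1/-0.1332) = 0.65817^(-7.508) = 23.110, so t = 83.110.
T = 100·t = 8311 K → 8300 K to the nearest 100 K.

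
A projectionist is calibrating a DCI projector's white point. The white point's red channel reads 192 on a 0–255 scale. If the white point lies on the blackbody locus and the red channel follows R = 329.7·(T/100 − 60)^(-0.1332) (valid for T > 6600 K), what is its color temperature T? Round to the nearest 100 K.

(t − 60)^(-0.1332) = 192/329.7 = 0.58235.
t − 60 = 0.58235^(1/-0.1332) = 0.58235^(-7.508) = 57.929, so t = 117.929.
T = 100·t = 11793 K → 11800 K to the nearest 100 K.

11800 K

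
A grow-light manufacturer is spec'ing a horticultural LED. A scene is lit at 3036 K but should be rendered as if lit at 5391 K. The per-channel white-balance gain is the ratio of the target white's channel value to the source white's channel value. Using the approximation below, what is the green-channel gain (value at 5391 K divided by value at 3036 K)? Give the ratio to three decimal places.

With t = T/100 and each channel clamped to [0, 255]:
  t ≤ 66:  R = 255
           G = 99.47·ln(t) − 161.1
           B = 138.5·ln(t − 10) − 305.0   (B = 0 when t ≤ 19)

1.320

At 3036 K (t = 30.36):
  G = 99.47·ln 30.36 − 161.1 = 99.47·3.4131 − 161.1 = 178.404.
At 5391 K (t = 53.91):
  G = 99.47·ln 53.91 − 161.1 = 99.47·3.9873 − 161.1 = 235.518.
Gain = 235.518 / 178.404 = 1.3201 → 1.320.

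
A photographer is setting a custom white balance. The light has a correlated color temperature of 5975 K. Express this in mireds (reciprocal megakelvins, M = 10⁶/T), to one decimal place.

M = 10⁶ / 5975 = 167.364 → 167.4 mireds.

167.4 mireds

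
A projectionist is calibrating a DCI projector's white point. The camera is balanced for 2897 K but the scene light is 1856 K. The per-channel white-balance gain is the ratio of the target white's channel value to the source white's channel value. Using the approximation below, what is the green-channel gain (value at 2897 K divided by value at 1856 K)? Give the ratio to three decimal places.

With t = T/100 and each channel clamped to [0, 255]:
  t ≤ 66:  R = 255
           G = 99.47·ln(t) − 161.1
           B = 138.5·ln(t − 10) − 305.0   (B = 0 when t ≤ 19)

At 1856 K (t = 18.56):
  G = 99.47·ln 18.56 − 161.1 = 99.47·2.9210 − 161.1 = 129.453.
At 2897 K (t = 28.97):
  G = 99.47·ln 28.97 − 161.1 = 99.47·3.3663 − 161.1 = 173.742.
Gain = 173.742 / 129.453 = 1.3421 → 1.342.

1.342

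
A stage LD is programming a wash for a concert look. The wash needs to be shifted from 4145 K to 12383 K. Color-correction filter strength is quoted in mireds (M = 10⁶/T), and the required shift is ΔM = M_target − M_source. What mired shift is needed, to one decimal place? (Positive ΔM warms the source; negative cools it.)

-160.5 mireds

M_source = 10⁶/4145 = 241.255; M_target = 10⁶/12383 = 80.756.
ΔM = 80.756 − 241.255 = -160.499 → -160.5 mireds, a cooling shift.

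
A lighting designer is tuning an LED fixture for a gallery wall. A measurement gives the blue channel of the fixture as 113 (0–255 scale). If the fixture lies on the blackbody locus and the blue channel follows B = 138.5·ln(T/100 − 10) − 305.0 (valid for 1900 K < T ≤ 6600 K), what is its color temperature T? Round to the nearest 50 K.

3050 K

ln(t − 10) = (113 + 305.0) / 138.5 = 3.0181.
t − 10 = e^3.0181 = 20.451, so t = 30.451.
T = 100·t = 3045 K → 3050 K to the nearest 50 K.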